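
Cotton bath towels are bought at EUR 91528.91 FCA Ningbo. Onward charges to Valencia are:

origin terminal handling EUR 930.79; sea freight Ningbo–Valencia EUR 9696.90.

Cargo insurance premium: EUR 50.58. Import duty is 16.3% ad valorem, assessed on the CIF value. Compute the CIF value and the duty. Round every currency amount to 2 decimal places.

CIF = FCA price + pre-shipment costs + freight + insurance
CIF = 91528.91 + 930.79 + 9696.90 + 50.58 = 102207.18
Import duty = 102207.18 × 16.3% = 16659.77

CIF value: EUR 102207.18; import duty: EUR 16659.77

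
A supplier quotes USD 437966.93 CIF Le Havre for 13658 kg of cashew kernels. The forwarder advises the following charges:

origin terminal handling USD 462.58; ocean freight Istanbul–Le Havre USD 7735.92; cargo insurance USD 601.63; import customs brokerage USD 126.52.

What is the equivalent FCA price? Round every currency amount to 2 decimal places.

FCA price: USD 429166.80

Not relevant to the conversion: brokerage — on the buyer under both terms; not part of either seller's price.
From CIF to FCA, the seller no longer bears: origin terminal, freight, insurance.
FCA price = 437966.93 − 462.58 − 7735.92 − 601.63 = 429166.80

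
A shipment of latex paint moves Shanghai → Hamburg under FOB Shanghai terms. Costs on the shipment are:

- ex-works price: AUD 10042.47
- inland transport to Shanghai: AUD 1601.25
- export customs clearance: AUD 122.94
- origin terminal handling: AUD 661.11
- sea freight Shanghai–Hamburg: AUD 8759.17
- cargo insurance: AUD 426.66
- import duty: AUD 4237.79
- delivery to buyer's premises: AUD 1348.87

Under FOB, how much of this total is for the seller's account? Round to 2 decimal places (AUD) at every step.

Seller's account: AUD 12427.77

FOB: the seller bears costs until goods are on board at the origin port; the buyer bears freight, insurance and all costs thereafter.
Seller's account: goods 10042.47 + inland to port 1601.25 + export clearance 122.94 + origin terminal 661.11 = 12427.77
Buyer's account: freight 8759.17 + insurance 426.66 + duty 4237.79 + delivery 1348.87 = 14772.49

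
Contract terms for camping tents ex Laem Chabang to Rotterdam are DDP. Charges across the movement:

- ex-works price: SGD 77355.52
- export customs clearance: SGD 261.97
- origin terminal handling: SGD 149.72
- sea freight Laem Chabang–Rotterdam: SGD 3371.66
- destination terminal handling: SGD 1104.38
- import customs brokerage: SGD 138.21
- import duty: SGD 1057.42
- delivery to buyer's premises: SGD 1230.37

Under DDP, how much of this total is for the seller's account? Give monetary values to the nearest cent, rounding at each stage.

Seller's account: SGD 84669.25

DDP: the seller bears all costs including import duty.
Seller's account: goods 77355.52 + export clearance 261.97 + origin terminal 149.72 + freight 3371.66 + destination terminal 1104.38 + brokerage 138.21 + duty 1057.42 + delivery 1230.37 = 84669.25
Buyer's account: 0.00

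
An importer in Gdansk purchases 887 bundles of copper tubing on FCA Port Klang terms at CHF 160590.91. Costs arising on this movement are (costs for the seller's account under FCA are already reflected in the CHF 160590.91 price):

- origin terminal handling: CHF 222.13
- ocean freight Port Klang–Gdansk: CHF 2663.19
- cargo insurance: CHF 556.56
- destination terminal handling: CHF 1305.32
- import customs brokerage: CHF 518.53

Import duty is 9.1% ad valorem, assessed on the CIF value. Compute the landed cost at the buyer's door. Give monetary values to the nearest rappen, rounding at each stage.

Total landed cost: CHF 180783.62

FCA: the seller delivers export-cleared goods to the carrier; the buyer bears costs from that point.
CIF value = FCA price + origin terminal + freight + insurance = 160590.91 + 222.13 + 2663.19 + 556.56 = 164032.79
Import duty = 164032.79 × 9.1% = 14926.98
Buyer bears: origin terminal 222.13 + freight 2663.19 + insurance 556.56 + destination terminal 1305.32 + brokerage 518.53 + duty 14926.98 = 20192.71
Landed cost = invoice 160590.91 + 20192.71 = 180783.62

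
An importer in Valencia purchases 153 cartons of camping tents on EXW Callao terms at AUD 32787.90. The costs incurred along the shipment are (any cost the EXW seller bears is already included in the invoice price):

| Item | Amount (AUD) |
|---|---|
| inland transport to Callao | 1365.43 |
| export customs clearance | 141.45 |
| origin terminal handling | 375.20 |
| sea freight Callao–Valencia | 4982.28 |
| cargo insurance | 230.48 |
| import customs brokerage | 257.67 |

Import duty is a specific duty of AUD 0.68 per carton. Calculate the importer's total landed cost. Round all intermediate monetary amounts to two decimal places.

Total landed cost: AUD 40244.45

EXW: the seller makes goods available at their premises; the buyer bears all onward costs.
CIF value = EXW price + inland to port + export clearance + origin terminal + freight + insurance = 32787.90 + 1365.43 + 141.45 + 375.20 + 4982.28 + 230.48 = 39882.74
Import duty = 153 × 0.68 = 104.04
Buyer bears: inland to port 1365.43 + export clearance 141.45 + origin terminal 375.20 + freight 4982.28 + insurance 230.48 + brokerage 257.67 + duty 104.04 = 7456.55
Landed cost = invoice 32787.90 + 7456.55 = 40244.45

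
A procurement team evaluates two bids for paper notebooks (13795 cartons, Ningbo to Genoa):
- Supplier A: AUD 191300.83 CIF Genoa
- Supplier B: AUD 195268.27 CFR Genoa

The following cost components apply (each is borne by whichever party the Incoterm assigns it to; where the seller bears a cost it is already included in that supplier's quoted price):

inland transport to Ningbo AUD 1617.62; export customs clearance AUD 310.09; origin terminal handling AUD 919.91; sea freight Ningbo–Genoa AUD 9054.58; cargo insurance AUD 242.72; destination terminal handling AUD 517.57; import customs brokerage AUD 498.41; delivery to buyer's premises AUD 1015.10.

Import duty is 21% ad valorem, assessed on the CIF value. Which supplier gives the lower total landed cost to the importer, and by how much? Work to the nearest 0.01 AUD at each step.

Supplier A is cheaper by AUD 5094.30

Supplier A (CIF):
The CIF price already equals the CIF value: 191300.83
Import duty = 191300.83 × 21% = 40173.17
Buyer bears (A): 517.57 + 498.41 + 1015.10 = 2031.08
Landed cost (A) = invoice 191300.83 + 2031.08 + duty 40173.17 = 233505.08
Supplier B (CFR):
CIF value = CFR price + insurance = 195268.27 + 242.72 = 195510.99
Import duty = 195510.99 × 21% = 41057.31
Buyer bears (B): 242.72 + 517.57 + 498.41 + 1015.10 = 2273.80
Landed cost (B) = invoice 195268.27 + 2273.80 + duty 41057.31 = 238599.38
Difference = |233505.08 − 238599.38| = 5094.30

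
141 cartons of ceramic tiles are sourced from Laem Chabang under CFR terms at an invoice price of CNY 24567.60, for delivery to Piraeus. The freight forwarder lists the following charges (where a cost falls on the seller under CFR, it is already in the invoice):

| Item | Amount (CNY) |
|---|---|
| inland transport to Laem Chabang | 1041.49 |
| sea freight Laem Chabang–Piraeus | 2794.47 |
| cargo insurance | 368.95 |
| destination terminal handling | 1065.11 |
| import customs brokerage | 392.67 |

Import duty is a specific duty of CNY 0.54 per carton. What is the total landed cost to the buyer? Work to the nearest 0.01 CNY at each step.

Total landed cost: CNY 26470.47

CFR: the seller pays costs through ocean freight to the destination port, but not insurance.
Already in the invoice (seller's account under CFR): inland to port, freight — exclude.
CIF value = CFR price + insurance = 24567.60 + 368.95 = 24936.55
Import duty = 141 × 0.54 = 76.14
Buyer bears: insurance 368.95 + destination terminal 1065.11 + brokerage 392.67 + duty 76.14 = 1902.87
Landed cost = invoice 24567.60 + 1902.87 = 26470.47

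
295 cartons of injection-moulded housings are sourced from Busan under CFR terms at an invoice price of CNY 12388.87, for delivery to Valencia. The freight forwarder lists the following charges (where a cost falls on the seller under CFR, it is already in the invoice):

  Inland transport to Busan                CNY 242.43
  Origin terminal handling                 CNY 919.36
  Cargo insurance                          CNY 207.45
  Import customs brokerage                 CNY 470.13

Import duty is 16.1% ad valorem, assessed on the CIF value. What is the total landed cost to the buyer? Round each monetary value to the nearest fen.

CFR: the seller pays costs through ocean freight to the destination port, but not insurance.
Already in the invoice (seller's account under CFR): inland to port, origin terminal — exclude.
CIF value = CFR price + insurance = 12388.87 + 207.45 = 12596.32
Import duty = 12596.32 × 16.1% = 2028.01
Buyer bears: insurance 207.45 + brokerage 470.13 + duty 2028.01 = 2705.59
Landed cost = invoice 12388.87 + 2705.59 = 15094.46

Total landed cost: CNY 15094.46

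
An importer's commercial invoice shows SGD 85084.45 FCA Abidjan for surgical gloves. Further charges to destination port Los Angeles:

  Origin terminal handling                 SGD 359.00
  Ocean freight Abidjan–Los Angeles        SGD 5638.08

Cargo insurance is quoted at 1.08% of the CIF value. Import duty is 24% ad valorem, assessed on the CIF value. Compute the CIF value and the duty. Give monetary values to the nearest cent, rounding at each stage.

CIF value: SGD 92075.95; import duty: SGD 22098.23

Let C be the CIF value. C = FCA price + pre-shipment costs + freight + 1.08% × C
C − 1.08% × C = 85084.45 + 359.00 + 5638.08
0.9892 × C = 91081.53
C = 91081.53 / 0.9892 = 92075.95
Insurance premium = 1.08% × 92075.95 = 994.42
Import duty = 92075.95 × 24% = 22098.23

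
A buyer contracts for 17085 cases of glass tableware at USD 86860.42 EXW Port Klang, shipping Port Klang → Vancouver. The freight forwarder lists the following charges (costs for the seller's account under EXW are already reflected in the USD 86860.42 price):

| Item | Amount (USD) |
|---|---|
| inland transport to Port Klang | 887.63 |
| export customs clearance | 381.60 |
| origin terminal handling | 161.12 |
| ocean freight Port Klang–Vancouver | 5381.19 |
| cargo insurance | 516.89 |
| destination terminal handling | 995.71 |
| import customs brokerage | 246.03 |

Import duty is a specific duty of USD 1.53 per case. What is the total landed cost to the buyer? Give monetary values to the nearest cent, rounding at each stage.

EXW: the seller makes goods available at their premises; the buyer bears all onward costs.
CIF value = EXW price + inland to port + export clearance + origin terminal + freight + insurance = 86860.42 + 887.63 + 381.60 + 161.12 + 5381.19 + 516.89 = 94188.85
Import duty = 17085 × 1.53 = 26140.05
Buyer bears: inland to port 887.63 + export clearance 381.60 + origin terminal 161.12 + freight 5381.19 + insurance 516.89 + destination terminal 995.71 + brokerage 246.03 + duty 26140.05 = 34710.22
Landed cost = invoice 86860.42 + 34710.22 = 121570.64

Total landed cost: USD 121570.64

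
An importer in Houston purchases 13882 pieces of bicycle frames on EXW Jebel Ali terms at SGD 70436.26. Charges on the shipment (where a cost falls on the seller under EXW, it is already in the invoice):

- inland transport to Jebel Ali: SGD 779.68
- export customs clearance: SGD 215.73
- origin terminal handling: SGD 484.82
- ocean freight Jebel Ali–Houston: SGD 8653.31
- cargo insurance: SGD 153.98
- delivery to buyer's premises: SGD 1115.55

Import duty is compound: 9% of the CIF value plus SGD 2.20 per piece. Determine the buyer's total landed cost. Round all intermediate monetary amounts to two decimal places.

EXW: the seller makes goods available at their premises; the buyer bears all onward costs.
CIF value = EXW price + inland to port + export clearance + origin terminal + freight + insurance = 70436.26 + 779.68 + 215.73 + 484.82 + 8653.31 + 153.98 = 80723.78
Ad valorem component: 80723.78 × 9% = 7265.14
Specific component: 13882 × 2.20 = 30540.40
Import duty = 7265.14 + 30540.40 = 37805.54
Buyer bears: inland to port 779.68 + export clearance 215.73 + origin terminal 484.82 + freight 8653.31 + insurance 153.98 + delivery 1115.55 + duty 37805.54 = 49208.61
Landed cost = invoice 70436.26 + 49208.61 = 119644.87

Total landed cost: SGD 119644.87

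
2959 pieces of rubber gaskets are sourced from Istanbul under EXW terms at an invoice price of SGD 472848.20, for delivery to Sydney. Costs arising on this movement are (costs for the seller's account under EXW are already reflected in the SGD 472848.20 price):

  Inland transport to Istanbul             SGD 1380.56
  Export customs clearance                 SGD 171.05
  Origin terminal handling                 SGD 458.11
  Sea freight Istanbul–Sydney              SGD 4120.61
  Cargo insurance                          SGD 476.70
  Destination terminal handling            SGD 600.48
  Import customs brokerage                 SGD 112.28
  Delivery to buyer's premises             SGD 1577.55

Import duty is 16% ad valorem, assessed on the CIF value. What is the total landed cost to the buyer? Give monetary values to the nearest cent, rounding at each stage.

Total landed cost: SGD 558458.38

EXW: the seller makes goods available at their premises; the buyer bears all onward costs.
CIF value = EXW price + inland to port + export clearance + origin terminal + freight + insurance = 472848.20 + 1380.56 + 171.05 + 458.11 + 4120.61 + 476.70 = 479455.23
Import duty = 479455.23 × 16% = 76712.84
Buyer bears: inland to port 1380.56 + export clearance 171.05 + origin terminal 458.11 + freight 4120.61 + insurance 476.70 + destination terminal 600.48 + brokerage 112.28 + delivery 1577.55 + duty 76712.84 = 85610.18
Landed cost = invoice 472848.20 + 85610.18 = 558458.38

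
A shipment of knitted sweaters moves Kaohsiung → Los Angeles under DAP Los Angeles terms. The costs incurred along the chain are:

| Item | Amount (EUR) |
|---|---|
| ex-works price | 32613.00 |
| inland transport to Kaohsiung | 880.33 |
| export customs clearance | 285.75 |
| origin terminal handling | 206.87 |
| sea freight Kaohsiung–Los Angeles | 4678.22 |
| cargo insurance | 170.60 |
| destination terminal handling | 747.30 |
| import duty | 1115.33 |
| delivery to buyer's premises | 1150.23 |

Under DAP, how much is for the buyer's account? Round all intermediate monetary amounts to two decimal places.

Buyer's account: EUR 1115.33

DAP: the seller bears all costs to the named destination except import duty and clearance.
Seller's account: goods 32613.00 + inland to port 880.33 + export clearance 285.75 + origin terminal 206.87 + freight 4678.22 + insurance 170.60 + destination terminal 747.30 + delivery 1150.23 = 40732.30
Buyer's account: duty 1115.33 = 1115.33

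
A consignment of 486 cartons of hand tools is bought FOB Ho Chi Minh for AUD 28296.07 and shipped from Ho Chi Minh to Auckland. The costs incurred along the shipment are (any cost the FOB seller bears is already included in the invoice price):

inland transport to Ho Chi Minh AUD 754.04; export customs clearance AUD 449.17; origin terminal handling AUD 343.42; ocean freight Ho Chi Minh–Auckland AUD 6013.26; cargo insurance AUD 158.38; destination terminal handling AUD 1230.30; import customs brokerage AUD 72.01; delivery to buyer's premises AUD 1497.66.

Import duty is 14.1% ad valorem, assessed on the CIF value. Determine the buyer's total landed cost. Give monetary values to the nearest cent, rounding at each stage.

FOB: the seller bears costs until goods are on board at the origin port; the buyer bears freight, insurance and all costs thereafter.
Already in the invoice (seller's account under FOB): inland to port, export clearance, origin terminal — exclude.
CIF value = FOB price + freight + insurance = 28296.07 + 6013.26 + 158.38 = 34467.71
Import duty = 34467.71 × 14.1% = 4859.95
Buyer bears: freight 6013.26 + insurance 158.38 + destination terminal 1230.30 + brokerage 72.01 + delivery 1497.66 + duty 4859.95 = 13831.56
Landed cost = invoice 28296.07 + 13831.56 = 42127.63

Total landed cost: AUD 42127.63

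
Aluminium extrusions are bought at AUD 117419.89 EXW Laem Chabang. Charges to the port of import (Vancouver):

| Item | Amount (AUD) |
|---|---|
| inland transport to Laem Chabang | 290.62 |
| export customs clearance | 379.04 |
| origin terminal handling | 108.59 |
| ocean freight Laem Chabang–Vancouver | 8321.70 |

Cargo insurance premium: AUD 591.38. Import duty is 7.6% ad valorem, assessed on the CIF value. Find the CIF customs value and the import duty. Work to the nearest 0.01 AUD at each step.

CIF value: AUD 127111.22; import duty: AUD 9660.45

CIF = EXW price + pre-shipment costs + freight + insurance
CIF = 117419.89 + 290.62 + 379.04 + 108.59 + 8321.70 + 591.38 = 127111.22
Import duty = 127111.22 × 7.6% = 9660.45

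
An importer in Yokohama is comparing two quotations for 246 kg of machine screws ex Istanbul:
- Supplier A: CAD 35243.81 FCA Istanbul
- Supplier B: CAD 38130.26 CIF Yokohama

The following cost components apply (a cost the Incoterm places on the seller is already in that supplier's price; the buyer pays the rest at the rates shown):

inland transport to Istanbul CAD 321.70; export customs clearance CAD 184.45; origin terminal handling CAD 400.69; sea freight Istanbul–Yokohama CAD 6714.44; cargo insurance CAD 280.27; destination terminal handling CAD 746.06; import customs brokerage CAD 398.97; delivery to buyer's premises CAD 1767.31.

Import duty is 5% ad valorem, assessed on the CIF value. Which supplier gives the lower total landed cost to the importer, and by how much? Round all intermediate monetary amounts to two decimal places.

Supplier A (FCA):
CIF value = FCA price + origin terminal + freight + insurance = 35243.81 + 400.69 + 6714.44 + 280.27 = 42639.21
Import duty = 42639.21 × 5% = 2131.96
Buyer bears (A): 400.69 + 6714.44 + 280.27 + 746.06 + 398.97 + 1767.31 = 10307.74
Landed cost (A) = invoice 35243.81 + 10307.74 + duty 2131.96 = 47683.51
Supplier B (CIF):
The CIF price already equals the CIF value: 38130.26
Import duty = 38130.26 × 5% = 1906.51
Buyer bears (B): 746.06 + 398.97 + 1767.31 = 2912.34
Landed cost (B) = invoice 38130.26 + 2912.34 + duty 1906.51 = 42949.11
Difference = |47683.51 − 42949.11| = 4734.40

Supplier B is cheaper by CAD 4734.40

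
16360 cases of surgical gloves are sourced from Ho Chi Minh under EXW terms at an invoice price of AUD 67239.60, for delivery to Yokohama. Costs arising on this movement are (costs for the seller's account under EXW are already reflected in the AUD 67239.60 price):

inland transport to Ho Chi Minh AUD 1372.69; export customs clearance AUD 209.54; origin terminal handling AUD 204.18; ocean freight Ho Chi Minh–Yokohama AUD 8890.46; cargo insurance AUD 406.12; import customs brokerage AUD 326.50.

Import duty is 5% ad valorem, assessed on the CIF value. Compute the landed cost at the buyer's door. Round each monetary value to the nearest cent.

EXW: the seller makes goods available at their premises; the buyer bears all onward costs.
CIF value = EXW price + inland to port + export clearance + origin terminal + freight + insurance = 67239.60 + 1372.69 + 209.54 + 204.18 + 8890.46 + 406.12 = 78322.59
Import duty = 78322.59 × 5% = 3916.13
Buyer bears: inland to port 1372.69 + export clearance 209.54 + origin terminal 204.18 + freight 8890.46 + insurance 406.12 + brokerage 326.50 + duty 3916.13 = 15325.62
Landed cost = invoice 67239.60 + 15325.62 = 82565.22

Total landed cost: AUD 82565.22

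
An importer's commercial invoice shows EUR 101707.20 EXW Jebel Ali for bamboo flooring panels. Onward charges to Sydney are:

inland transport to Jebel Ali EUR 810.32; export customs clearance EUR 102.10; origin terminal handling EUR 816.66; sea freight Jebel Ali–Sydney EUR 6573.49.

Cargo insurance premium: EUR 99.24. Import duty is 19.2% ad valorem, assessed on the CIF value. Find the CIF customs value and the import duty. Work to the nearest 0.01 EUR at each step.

CIF = EXW price + pre-shipment costs + freight + insurance
CIF = 101707.20 + 810.32 + 102.10 + 816.66 + 6573.49 + 99.24 = 110109.01
Import duty = 110109.01 × 19.2% = 21140.93

CIF value: EUR 110109.01; import duty: EUR 21140.93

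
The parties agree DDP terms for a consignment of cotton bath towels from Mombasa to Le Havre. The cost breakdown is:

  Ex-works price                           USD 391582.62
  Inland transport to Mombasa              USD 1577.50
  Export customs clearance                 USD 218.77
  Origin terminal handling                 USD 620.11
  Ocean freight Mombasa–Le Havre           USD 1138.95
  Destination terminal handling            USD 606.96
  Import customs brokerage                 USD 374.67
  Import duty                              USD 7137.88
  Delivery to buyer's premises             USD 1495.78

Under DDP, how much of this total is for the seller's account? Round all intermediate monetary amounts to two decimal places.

Seller's account: USD 404753.24

DDP: the seller bears all costs including import duty.
Seller's account: goods 391582.62 + inland to port 1577.50 + export clearance 218.77 + origin terminal 620.11 + freight 1138.95 + destination terminal 606.96 + brokerage 374.67 + duty 7137.88 + delivery 1495.78 = 404753.24
Buyer's account: 0.00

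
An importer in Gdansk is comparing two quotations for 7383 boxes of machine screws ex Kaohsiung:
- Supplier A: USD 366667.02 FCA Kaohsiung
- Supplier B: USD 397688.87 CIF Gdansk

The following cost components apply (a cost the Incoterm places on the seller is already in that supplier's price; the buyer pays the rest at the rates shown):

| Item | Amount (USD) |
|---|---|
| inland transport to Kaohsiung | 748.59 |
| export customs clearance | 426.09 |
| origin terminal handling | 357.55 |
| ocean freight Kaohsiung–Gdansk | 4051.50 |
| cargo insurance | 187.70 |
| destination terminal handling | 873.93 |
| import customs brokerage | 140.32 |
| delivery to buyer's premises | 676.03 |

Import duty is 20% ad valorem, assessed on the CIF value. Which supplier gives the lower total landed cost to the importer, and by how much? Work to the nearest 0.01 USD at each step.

Supplier A (FCA):
CIF value = FCA price + origin terminal + freight + insurance = 366667.02 + 357.55 + 4051.50 + 187.70 = 371263.77
Import duty = 371263.77 × 20% = 74252.75
Buyer bears (A): 357.55 + 4051.50 + 187.70 + 873.93 + 140.32 + 676.03 = 6287.03
Landed cost (A) = invoice 366667.02 + 6287.03 + duty 74252.75 = 447206.80
Supplier B (CIF):
The CIF price already equals the CIF value: 397688.87
Import duty = 397688.87 × 20% = 79537.77
Buyer bears (B): 873.93 + 140.32 + 676.03 = 1690.28
Landed cost (B) = invoice 397688.87 + 1690.28 + duty 79537.77 = 478916.92
Difference = |447206.80 − 478916.92| = 31710.12

Supplier A is cheaper by USD 31710.12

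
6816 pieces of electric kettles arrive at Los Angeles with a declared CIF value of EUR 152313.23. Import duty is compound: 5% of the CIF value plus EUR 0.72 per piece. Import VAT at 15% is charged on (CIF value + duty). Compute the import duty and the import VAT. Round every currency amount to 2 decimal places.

Import duty: EUR 12523.18; import VAT: EUR 24725.46

Ad valorem component: 152313.23 × 5% = 7615.66
Specific component: 6816 × 0.72 = 4907.52
Import duty = 7615.66 + 4907.52 = 12523.18
VAT base = CIF + duty = 152313.23 + 12523.18 = 164836.41
Import VAT = 164836.41 × 15% = 24725.46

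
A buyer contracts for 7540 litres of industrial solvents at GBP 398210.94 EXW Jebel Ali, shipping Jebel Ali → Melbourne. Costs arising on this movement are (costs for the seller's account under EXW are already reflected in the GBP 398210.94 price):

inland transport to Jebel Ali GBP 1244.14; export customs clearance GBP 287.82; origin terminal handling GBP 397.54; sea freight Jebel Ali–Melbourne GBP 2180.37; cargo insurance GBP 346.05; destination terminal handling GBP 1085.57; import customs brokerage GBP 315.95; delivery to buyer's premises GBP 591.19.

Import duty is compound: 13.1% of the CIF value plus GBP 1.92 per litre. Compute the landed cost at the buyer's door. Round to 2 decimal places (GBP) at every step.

EXW: the seller makes goods available at their premises; the buyer bears all onward costs.
CIF value = EXW price + inland to port + export clearance + origin terminal + freight + insurance = 398210.94 + 1244.14 + 287.82 + 397.54 + 2180.37 + 346.05 = 402666.86
Ad valorem component: 402666.86 × 13.1% = 52749.36
Specific component: 7540 × 1.92 = 14476.80
Import duty = 52749.36 + 14476.80 = 67226.16
Buyer bears: inland to port 1244.14 + export clearance 287.82 + origin terminal 397.54 + freight 2180.37 + insurance 346.05 + destination terminal 1085.57 + brokerage 315.95 + delivery 591.19 + duty 67226.16 = 73674.79
Landed cost = invoice 398210.94 + 73674.79 = 471885.73

Total landed cost: GBP 471885.73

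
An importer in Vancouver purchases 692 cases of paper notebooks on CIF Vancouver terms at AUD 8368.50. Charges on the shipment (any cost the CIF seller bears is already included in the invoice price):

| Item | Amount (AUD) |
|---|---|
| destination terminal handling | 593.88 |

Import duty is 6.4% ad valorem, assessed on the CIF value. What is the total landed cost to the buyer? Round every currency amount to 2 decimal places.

Total landed cost: AUD 9497.96

CIF: the seller pays costs through ocean freight and marine insurance to the destination port.
The CIF price already equals the CIF value: 8368.50
Import duty = 8368.50 × 6.4% = 535.58
Buyer bears: destination terminal 593.88 + duty 535.58 = 1129.46
Landed cost = invoice 8368.50 + 1129.46 = 9497.96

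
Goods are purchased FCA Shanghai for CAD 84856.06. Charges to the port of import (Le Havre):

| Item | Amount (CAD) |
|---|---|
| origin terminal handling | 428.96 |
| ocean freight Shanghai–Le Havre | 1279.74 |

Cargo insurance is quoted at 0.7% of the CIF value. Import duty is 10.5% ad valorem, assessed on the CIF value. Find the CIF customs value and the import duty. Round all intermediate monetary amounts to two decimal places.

CIF value: CAD 87174.98; import duty: CAD 9153.37

Let C be the CIF value. C = FCA price + pre-shipment costs + freight + 0.7% × C
C − 0.7% × C = 84856.06 + 428.96 + 1279.74
0.993 × C = 86564.76
C = 86564.76 / 0.993 = 87174.98
Insurance premium = 0.7% × 87174.98 = 610.22
Import duty = 87174.98 × 10.5% = 9153.37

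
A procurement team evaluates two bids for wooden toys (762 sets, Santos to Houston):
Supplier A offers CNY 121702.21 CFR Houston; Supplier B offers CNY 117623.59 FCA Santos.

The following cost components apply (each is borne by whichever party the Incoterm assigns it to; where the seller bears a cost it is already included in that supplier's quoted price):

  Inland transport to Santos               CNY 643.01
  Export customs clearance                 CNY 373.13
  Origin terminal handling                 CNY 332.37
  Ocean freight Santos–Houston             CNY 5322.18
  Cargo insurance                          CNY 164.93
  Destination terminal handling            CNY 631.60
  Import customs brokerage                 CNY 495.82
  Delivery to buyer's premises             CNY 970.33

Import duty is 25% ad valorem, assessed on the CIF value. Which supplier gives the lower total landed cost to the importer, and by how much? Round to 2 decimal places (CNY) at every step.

Supplier A (CFR):
CIF value = CFR price + insurance = 121702.21 + 164.93 = 121867.14
Import duty = 121867.14 × 25% = 30466.79
Buyer bears (A): 164.93 + 631.60 + 495.82 + 970.33 = 2262.68
Landed cost (A) = invoice 121702.21 + 2262.68 + duty 30466.79 = 154431.68
Supplier B (FCA):
CIF value = FCA price + origin terminal + freight + insurance = 117623.59 + 332.37 + 5322.18 + 164.93 = 123443.07
Import duty = 123443.07 × 25% = 30860.77
Buyer bears (B): 332.37 + 5322.18 + 164.93 + 631.60 + 495.82 + 970.33 = 7917.23
Landed cost (B) = invoice 117623.59 + 7917.23 + duty 30860.77 = 156401.59
Difference = |154431.68 − 156401.59| = 1969.91

Supplier A is cheaper by CNY 1969.91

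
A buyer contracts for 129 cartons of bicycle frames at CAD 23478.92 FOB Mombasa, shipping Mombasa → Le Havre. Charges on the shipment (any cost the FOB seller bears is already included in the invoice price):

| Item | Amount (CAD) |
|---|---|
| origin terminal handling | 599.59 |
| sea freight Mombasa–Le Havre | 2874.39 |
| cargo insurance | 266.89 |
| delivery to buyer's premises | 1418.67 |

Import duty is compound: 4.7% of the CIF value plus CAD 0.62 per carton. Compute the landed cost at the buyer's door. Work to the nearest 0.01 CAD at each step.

FOB: the seller bears costs until goods are on board at the origin port; the buyer bears freight, insurance and all costs thereafter.
Already in the invoice (seller's account under FOB): origin terminal — exclude.
CIF value = FOB price + freight + insurance = 23478.92 + 2874.39 + 266.89 = 26620.20
Ad valorem component: 26620.20 × 4.7% = 1251.15
Specific component: 129 × 0.62 = 79.98
Import duty = 1251.15 + 79.98 = 1331.13
Buyer bears: freight 2874.39 + insurance 266.89 + delivery 1418.67 + duty 1331.13 = 5891.08
Landed cost = invoice 23478.92 + 5891.08 = 29370.00

Total landed cost: CAD 29370.00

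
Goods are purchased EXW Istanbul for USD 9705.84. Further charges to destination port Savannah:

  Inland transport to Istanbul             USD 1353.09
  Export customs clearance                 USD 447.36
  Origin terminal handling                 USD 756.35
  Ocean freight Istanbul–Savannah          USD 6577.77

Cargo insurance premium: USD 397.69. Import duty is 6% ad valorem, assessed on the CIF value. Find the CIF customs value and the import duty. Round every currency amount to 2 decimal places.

CIF value: USD 19238.10; import duty: USD 1154.29

CIF = EXW price + pre-shipment costs + freight + insurance
CIF = 9705.84 + 1353.09 + 447.36 + 756.35 + 6577.77 + 397.69 = 19238.10
Import duty = 19238.10 × 6% = 1154.29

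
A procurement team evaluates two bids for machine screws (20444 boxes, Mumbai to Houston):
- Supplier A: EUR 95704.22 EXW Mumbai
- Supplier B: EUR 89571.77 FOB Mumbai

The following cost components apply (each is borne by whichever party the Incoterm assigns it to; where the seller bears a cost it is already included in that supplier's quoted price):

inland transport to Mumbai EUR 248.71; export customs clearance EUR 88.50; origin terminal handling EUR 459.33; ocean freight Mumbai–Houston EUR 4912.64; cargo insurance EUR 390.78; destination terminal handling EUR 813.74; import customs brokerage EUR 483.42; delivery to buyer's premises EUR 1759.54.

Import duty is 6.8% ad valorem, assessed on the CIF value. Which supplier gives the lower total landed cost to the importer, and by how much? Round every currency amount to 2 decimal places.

Supplier A (EXW):
CIF value = EXW price + inland to port + export clearance + origin terminal + freight + insurance = 95704.22 + 248.71 + 88.50 + 459.33 + 4912.64 + 390.78 = 101804.18
Import duty = 101804.18 × 6.8% = 6922.68
Buyer bears (A): 248.71 + 88.50 + 459.33 + 4912.64 + 390.78 + 813.74 + 483.42 + 1759.54 = 9156.66
Landed cost (A) = invoice 95704.22 + 9156.66 + duty 6922.68 = 111783.56
Supplier B (FOB):
CIF value = FOB price + freight + insurance = 89571.77 + 4912.64 + 390.78 = 94875.19
Import duty = 94875.19 × 6.8% = 6451.51
Buyer bears (B): 4912.64 + 390.78 + 813.74 + 483.42 + 1759.54 = 8360.12
Landed cost (B) = invoice 89571.77 + 8360.12 + duty 6451.51 = 104383.40
Difference = |111783.56 − 104383.40| = 7400.16

Supplier B is cheaper by EUR 7400.16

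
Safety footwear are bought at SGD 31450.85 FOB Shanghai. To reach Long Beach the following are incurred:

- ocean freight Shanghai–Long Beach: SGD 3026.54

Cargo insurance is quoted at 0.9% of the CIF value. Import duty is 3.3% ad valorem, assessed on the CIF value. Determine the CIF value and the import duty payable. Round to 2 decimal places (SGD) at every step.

Let C be the CIF value. C = FOB price + freight + 0.9% × C
C − 0.9% × C = 31450.85 + 3026.54
0.991 × C = 34477.39
C = 34477.39 / 0.991 = 34790.50
Insurance premium = 0.9% × 34790.50 = 313.11
Import duty = 34790.50 × 3.3% = 1148.09

CIF value: SGD 34790.50; import duty: SGD 1148.09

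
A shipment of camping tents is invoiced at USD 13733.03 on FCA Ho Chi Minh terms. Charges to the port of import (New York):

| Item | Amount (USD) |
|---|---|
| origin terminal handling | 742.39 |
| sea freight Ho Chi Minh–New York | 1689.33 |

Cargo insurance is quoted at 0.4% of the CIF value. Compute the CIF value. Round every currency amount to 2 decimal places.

CIF value: USD 16229.67

Let C be the CIF value. C = FCA price + pre-shipment costs + freight + 0.4% × C
C − 0.4% × C = 13733.03 + 742.39 + 1689.33
0.996 × C = 16164.75
C = 16164.75 / 0.996 = 16229.67
Insurance premium = 0.4% × 16229.67 = 64.92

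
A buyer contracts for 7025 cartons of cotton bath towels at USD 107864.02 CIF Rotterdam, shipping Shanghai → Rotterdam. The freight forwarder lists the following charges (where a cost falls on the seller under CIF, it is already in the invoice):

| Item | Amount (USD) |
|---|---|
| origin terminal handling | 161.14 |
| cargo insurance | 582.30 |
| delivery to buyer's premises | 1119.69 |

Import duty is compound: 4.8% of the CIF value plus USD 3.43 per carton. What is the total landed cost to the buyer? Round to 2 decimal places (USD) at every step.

CIF: the seller pays costs through ocean freight and marine insurance to the destination port.
Already in the invoice (seller's account under CIF): origin terminal, insurance — exclude.
The CIF price already equals the CIF value: 107864.02
Ad valorem component: 107864.02 × 4.8% = 5177.47
Specific component: 7025 × 3.43 = 24095.75
Import duty = 5177.47 + 24095.75 = 29273.22
Buyer bears: delivery 1119.69 + duty 29273.22 = 30392.91
Landed cost = invoice 107864.02 + 30392.91 = 138256.93

Total landed cost: USD 138256.93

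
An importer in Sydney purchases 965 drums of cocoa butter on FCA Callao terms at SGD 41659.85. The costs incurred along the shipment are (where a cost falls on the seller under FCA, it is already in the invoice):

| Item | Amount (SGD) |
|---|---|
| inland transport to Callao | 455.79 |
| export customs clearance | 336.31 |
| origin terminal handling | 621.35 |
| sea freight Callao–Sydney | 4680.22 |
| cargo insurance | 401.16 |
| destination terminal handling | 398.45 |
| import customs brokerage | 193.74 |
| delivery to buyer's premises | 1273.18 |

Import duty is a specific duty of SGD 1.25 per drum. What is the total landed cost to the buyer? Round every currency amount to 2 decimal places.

Total landed cost: SGD 50434.20

FCA: the seller delivers export-cleared goods to the carrier; the buyer bears costs from that point.
Already in the invoice (seller's account under FCA): inland to port, export clearance — exclude.
CIF value = FCA price + origin terminal + freight + insurance = 41659.85 + 621.35 + 4680.22 + 401.16 = 47362.58
Import duty = 965 × 1.25 = 1206.25
Buyer bears: origin terminal 621.35 + freight 4680.22 + insurance 401.16 + destination terminal 398.45 + brokerage 193.74 + delivery 1273.18 + duty 1206.25 = 8774.35
Landed cost = invoice 41659.85 + 8774.35 = 50434.20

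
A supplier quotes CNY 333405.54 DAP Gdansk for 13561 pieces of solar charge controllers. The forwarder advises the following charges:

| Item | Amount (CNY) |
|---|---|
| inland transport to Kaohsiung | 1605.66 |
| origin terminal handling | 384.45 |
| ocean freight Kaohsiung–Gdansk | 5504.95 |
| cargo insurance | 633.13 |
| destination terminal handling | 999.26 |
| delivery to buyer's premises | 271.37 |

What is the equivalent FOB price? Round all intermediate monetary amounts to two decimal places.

Not relevant to the conversion: origin terminal, inland to port — on the seller under both DAP and FOB; already in the DAP price and stays in the FOB price.
From DAP to FOB, the seller no longer bears: freight, insurance, destination terminal, delivery.
FOB price = 333405.54 − 5504.95 − 633.13 − 999.26 − 271.37 = 325996.83

FOB price: CNY 325996.83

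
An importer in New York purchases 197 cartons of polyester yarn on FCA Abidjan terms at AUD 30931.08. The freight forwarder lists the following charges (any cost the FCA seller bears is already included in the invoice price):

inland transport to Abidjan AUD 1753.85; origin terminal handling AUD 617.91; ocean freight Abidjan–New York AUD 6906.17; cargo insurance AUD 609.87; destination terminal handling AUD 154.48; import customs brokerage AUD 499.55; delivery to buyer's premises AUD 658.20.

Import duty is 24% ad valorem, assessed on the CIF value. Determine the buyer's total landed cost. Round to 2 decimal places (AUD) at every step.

Total landed cost: AUD 49752.87

FCA: the seller delivers export-cleared goods to the carrier; the buyer bears costs from that point.
Already in the invoice (seller's account under FCA): inland to port — exclude.
CIF value = FCA price + origin terminal + freight + insurance = 30931.08 + 617.91 + 6906.17 + 609.87 = 39065.03
Import duty = 39065.03 × 24% = 9375.61
Buyer bears: origin terminal 617.91 + freight 6906.17 + insurance 609.87 + destination terminal 154.48 + brokerage 499.55 + delivery 658.20 + duty 9375.61 = 18821.79
Landed cost = invoice 30931.08 + 18821.79 = 49752.87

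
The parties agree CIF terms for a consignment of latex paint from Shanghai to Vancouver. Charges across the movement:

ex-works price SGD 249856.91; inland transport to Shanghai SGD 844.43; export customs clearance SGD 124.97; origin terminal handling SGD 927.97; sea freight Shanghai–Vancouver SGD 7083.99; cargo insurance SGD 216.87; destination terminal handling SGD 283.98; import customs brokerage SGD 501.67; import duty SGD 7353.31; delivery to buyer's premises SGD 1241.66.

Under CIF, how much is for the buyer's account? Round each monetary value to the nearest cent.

CIF: the seller pays costs through ocean freight and marine insurance to the destination port.
Seller's account: goods 249856.91 + inland to port 844.43 + export clearance 124.97 + origin terminal 927.97 + freight 7083.99 + insurance 216.87 = 259055.14
Buyer's account: destination terminal 283.98 + brokerage 501.67 + duty 7353.31 + delivery 1241.66 = 9380.62

Buyer's account: SGD 9380.62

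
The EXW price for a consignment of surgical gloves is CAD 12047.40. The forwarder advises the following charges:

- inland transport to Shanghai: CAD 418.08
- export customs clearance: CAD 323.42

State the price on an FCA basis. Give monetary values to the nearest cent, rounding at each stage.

FCA price: CAD 12788.90

From EXW to FCA, the seller additionally bears: inland to port, export clearance.
FCA price = 12047.40 + 418.08 + 323.42 = 12788.90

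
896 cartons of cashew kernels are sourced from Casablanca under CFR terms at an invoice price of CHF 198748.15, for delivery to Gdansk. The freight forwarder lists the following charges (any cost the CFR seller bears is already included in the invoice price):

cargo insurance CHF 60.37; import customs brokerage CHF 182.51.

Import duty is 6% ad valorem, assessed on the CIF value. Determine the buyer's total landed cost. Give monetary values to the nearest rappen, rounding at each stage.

Total landed cost: CHF 210919.54

CFR: the seller pays costs through ocean freight to the destination port, but not insurance.
CIF value = CFR price + insurance = 198748.15 + 60.37 = 198808.52
Import duty = 198808.52 × 6% = 11928.51
Buyer bears: insurance 60.37 + brokerage 182.51 + duty 11928.51 = 12171.39
Landed cost = invoice 198748.15 + 12171.39 = 210919.54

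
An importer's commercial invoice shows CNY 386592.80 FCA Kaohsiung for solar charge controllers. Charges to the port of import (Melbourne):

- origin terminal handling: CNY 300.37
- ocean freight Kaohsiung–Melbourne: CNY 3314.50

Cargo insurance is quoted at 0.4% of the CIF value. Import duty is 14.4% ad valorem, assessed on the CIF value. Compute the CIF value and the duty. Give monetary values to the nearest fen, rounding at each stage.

Let C be the CIF value. C = FCA price + pre-shipment costs + freight + 0.4% × C
C − 0.4% × C = 386592.80 + 300.37 + 3314.50
0.996 × C = 390207.67
C = 390207.67 / 0.996 = 391774.77
Insurance premium = 0.4% × 391774.77 = 1567.10
Import duty = 391774.77 × 14.4% = 56415.57

CIF value: CNY 391774.77; import duty: CNY 56415.57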